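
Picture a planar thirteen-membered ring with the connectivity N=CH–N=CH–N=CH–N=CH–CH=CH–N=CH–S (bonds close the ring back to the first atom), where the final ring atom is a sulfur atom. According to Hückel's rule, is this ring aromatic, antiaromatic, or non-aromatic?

Aromatic

The p orbitals form a continuous loop: the double-bond atoms are sp², each contributing one p electron; each =N– nitrogen is pyridine-type (lone pair in the sp² plane, one electron in the p orbital); the sulfur donates one lone pair from its p orbital. The ring is fully conjugated.
Tallying contributions gives 6 × 2 = 12 from the double-bond units + 2 from the S atom = 14.
14 = 4(3) + 2, which satisfies Hückel's 4n+2 rule.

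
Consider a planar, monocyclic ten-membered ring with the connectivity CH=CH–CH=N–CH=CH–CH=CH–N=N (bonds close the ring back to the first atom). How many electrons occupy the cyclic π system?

All ring atoms are sp² and supply a p orbital to the ring (each doubly-bonded ring atom is sp² with one p-orbital electron; each sp² =N– keeps its lone pair in-plane and puts one electron into the π system); the conjugation is uninterrupted.
Tallying contributions gives 5 × 2 = 10 from the 5 double-bond units.

10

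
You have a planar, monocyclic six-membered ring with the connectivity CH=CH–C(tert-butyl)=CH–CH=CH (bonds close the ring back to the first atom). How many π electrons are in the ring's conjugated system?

6

The p orbitals form a continuous loop: the double-bond atoms are sp², each contributing one p electron. The ring is fully conjugated.
Adding the contributions, 3 × 2 = 6 from the 3 double-bond units.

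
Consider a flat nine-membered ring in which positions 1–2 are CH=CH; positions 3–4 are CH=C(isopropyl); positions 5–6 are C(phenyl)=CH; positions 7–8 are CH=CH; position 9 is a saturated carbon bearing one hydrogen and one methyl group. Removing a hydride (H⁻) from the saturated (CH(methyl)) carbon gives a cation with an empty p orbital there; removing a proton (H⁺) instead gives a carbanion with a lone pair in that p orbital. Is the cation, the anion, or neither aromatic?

The anion

In both ions every ring atom is sp² and contributes a p orbital, so both rings are fully conjugated.
Cation: 4 × 2 + 0 = 8 π electrons → 4(2), antiaromatic.
Anion: 4 × 2 + 2 = 10 π electrons → 4(2)+2, aromatic.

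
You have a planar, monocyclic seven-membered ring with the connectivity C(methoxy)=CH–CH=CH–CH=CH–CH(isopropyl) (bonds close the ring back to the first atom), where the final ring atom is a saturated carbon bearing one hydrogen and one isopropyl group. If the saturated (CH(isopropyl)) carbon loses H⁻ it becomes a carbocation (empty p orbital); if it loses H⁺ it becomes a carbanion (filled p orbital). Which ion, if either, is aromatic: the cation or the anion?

The cation

Both ions have a continuous loop of p orbitals — each ring atom is sp².
Cation: 3 × 2 + 0 = 6 π electrons → 4(1)+2, aromatic.
Anion: 3 × 2 + 2 = 8 π electrons → 4(2), antiaromatic.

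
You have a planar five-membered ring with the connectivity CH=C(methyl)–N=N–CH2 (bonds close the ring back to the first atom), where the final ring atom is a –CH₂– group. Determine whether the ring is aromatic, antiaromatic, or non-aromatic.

Non-aromatic

The CH2 carbon is saturated: the tetrahedral CH₂ carbon is sp³ and has no p orbital in the ring π system. Conjugation is not continuous around the ring.
Hückel's rule only applies to fully conjugated rings, so this one is simply non-aromatic.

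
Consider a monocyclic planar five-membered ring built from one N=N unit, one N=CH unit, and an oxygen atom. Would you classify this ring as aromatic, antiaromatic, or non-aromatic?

Every ring atom contributes a p orbital perpendicular to the ring (every atom in a ring double bond is sp² and brings one electron to the p orbital; the doubly-bonded nitrogens are pyridine-type — their lone pairs lie in the ring plane, leaving one electron in the p orbital; the oxygen donates one lone pair from its p orbital), so the π system is cyclic and fully conjugated.
Counting π electrons: 2 × 2 = 4 from the double-bond units + 2 from the O atom = 6.
That gives a 4n+2 count (6, n = 1).

Aromatic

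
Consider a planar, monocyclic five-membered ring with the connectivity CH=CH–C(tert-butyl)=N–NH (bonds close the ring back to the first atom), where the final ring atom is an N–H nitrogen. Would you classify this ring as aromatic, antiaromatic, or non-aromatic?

Every ring atom contributes a p orbital perpendicular to the ring (the double-bond atoms are sp², each contributing one p electron; each sp² =N– keeps its lone pair in-plane and puts one electron into the π system; the pyrrole-type nitrogen donates its lone pair from the p orbital), so the π system is cyclic and fully conjugated.
π-electron count: 2 × 2 = 4 from the double-bond units + 2 from the NH atom = 6.
That gives a 4n+2 count (6, n = 1).

Aromatic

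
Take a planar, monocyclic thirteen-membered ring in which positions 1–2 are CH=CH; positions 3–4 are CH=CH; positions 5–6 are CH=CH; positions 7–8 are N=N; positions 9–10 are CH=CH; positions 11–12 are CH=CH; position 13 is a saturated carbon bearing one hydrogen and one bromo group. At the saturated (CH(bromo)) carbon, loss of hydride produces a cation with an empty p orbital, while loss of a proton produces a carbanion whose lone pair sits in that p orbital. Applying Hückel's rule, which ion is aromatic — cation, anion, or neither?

The anion

In either ion the ring is fully conjugated: every atom, including the new sp² carbon, supplies a p orbital.
Cation: 6 × 2 + 0 = 12 π electrons → 4(3), antiaromatic.
Anion: 6 × 2 + 2 = 14 π electrons → 4(3)+2, aromatic.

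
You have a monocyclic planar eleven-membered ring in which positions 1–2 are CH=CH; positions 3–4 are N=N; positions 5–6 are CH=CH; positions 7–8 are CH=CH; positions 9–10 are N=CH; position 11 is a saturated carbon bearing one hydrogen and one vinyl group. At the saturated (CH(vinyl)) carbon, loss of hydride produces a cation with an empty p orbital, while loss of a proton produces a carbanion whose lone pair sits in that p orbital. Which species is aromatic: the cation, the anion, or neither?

Both ions have a continuous loop of p orbitals — each ring atom is sp².
Cation: 5 × 2 + 0 = 10 π electrons → 4(2)+2, aromatic.
Anion: 5 × 2 + 2 = 12 π electrons → 4(3), antiaromatic.

The cation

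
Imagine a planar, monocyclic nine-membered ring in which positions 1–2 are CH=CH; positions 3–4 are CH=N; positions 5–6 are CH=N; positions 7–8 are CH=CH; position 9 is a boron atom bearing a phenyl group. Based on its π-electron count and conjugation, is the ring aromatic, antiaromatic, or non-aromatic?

The p orbitals form a continuous loop: each doubly-bonded ring atom is sp² with one p-orbital electron; the doubly-bonded nitrogens are pyridine-type — their lone pairs lie in the ring plane, leaving one electron in the p orbital; the boron has an empty p orbital. The ring is fully conjugated.
Adding the contributions, 4 × 2 = 8 from the double-bond units + 0 from the B(phenyl) atom = 8.
With 8 = 4·2 π electrons, Hückel's rule classifies the planar ring as antiaromatic.

Antiaromatic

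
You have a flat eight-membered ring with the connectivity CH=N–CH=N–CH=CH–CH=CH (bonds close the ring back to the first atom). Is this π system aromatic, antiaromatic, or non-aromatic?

Antiaromatic

Check conjugation: the double-bond atoms are sp², each contributing one p electron; each =N– nitrogen is pyridine-type (lone pair in the sp² plane, one electron in the p orbital) — every position has a p orbital, so the cyclic π system is continuous.
π-electron count: 4 × 2 = 8 from the 4 double-bond units.
A 4n π count (8, n = 2) in a planar conjugated ring means antiaromatic.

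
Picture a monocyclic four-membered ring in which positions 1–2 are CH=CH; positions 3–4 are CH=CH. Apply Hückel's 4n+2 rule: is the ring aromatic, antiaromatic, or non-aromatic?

Antiaromatic

Every ring atom contributes a p orbital perpendicular to the ring (every atom in a ring double bond is sp² and brings one electron to the p orbital), so the π system is cyclic and fully conjugated.
π-electron count: 2 × 2 = 4 from the 2 double-bond units.
4 = 4(1); a planar, fully conjugated 4n system is antiaromatic.
This is cyclobutadiene.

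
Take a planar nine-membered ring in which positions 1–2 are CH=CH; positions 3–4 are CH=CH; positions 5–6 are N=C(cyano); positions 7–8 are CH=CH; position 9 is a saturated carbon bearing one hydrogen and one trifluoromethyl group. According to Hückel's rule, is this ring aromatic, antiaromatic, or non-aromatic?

Non-aromatic

The CH(trifluoromethyl) carbon is saturated: that saturated carbon is sp³ and has no p orbital in the ring π system. Conjugation is not continuous around the ring.
Hückel's rule only applies to fully conjugated rings, so this one is simply non-aromatic.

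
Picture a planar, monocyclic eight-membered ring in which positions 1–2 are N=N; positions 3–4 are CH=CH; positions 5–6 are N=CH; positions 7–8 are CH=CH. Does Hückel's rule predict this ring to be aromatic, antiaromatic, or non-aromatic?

Antiaromatic

All ring atoms are sp² and supply a p orbital to the ring (every atom in a ring double bond is sp² and brings one electron to the p orbital; each =N– nitrogen is pyridine-type (lone pair in the sp² plane, one electron in the p orbital)); the conjugation is uninterrupted.
Tallying contributions gives 4 × 2 = 8 from the 4 double-bond units.
8 = 4(2); a planar, fully conjugated 4n system is antiaromatic.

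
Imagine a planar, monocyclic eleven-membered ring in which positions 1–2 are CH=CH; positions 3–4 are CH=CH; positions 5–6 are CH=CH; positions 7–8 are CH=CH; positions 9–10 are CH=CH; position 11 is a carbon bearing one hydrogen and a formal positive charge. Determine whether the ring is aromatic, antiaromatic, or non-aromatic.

The p orbitals form a continuous loop: the double-bond atoms are sp², each contributing one p electron; the carbocation has an empty p orbital. The ring is fully conjugated.
Tallying contributions gives 5 × 2 = 10 from the double-bond units + 0 from the CH(+) atom = 10.
That gives a 4n+2 count (10, n = 2).

Aromatic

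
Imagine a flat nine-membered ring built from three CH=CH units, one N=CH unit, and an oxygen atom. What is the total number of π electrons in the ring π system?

All ring atoms are sp² and supply a p orbital to the ring (the double-bond atoms are sp², each contributing one p electron; each =N– nitrogen is pyridine-type (lone pair in the sp² plane, one electron in the p orbital); the oxygen donates one lone pair from its p orbital); the conjugation is uninterrupted.
Adding the contributions, 4 × 2 = 8 from the double-bond units + 2 from the O atom = 10.

10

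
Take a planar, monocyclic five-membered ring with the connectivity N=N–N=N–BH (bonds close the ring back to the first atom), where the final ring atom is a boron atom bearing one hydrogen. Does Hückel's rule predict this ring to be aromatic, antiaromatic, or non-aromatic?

Antiaromatic

Every ring atom contributes a p orbital perpendicular to the ring (every atom in a ring double bond is sp² and brings one electron to the p orbital; the doubly-bonded nitrogens are pyridine-type — their lone pairs lie in the ring plane, leaving one electron in the p orbital; the boron has an empty p orbital), so the π system is cyclic and fully conjugated.
Adding the contributions, 2 × 2 = 4 from the double-bond units + 0 from the BH atom = 4.
4 is a 4n count (n = 1), so the planar conjugated ring is antiaromatic.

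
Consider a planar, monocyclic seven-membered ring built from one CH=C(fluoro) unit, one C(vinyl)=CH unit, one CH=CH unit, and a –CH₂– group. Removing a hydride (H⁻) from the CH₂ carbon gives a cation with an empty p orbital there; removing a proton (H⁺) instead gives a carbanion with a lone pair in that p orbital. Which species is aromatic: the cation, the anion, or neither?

The cation

In either ion the ring is fully conjugated: every atom, including the new sp² carbon, supplies a p orbital.
Cation: 3 × 2 + 0 = 6 π electrons → 4(1)+2, aromatic.
Anion: 3 × 2 + 2 = 8 π electrons → 4(2), antiaromatic.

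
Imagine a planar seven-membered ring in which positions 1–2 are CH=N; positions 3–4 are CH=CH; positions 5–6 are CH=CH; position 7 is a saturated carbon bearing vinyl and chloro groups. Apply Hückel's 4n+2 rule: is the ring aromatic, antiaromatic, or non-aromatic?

Non-aromatic

At the C(vinyl)(chloro) position, that saturated carbon is sp³ and has no p orbital in the ring π system; the ring's p-orbital overlap is broken there.
Without a continuous loop of overlapping p orbitals the Hückel electron count never comes into play.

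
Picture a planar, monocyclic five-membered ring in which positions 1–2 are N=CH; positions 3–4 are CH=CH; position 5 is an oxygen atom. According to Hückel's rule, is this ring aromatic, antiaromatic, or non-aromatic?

Check conjugation: each doubly-bonded ring atom is sp² with one p-orbital electron; the doubly-bonded nitrogens are pyridine-type — their lone pairs lie in the ring plane, leaving one electron in the p orbital; the oxygen donates one lone pair from its p orbital — every position has a p orbital, so the cyclic π system is continuous.
Adding the contributions, 2 × 2 = 4 from the double-bond units + 2 from the O atom = 6.
That gives a 4n+2 count (6, n = 1).

Aromatic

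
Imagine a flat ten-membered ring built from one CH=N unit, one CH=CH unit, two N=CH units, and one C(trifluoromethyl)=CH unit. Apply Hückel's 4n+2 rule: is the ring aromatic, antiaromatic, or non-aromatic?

Aromatic

Check conjugation: each doubly-bonded ring atom is sp² with one p-orbital electron; the doubly-bonded nitrogens are pyridine-type — their lone pairs lie in the ring plane, leaving one electron in the p orbital — every position has a p orbital, so the cyclic π system is continuous.
Adding the contributions, 5 × 2 = 10 from the 5 double-bond units.
That gives a 4n+2 count (10, n = 2).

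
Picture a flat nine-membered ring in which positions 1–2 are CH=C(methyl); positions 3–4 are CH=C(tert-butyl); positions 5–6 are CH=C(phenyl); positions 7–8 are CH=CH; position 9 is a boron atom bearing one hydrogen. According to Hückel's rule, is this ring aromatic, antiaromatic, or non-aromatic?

Antiaromatic

Every ring atom contributes a p orbital perpendicular to the ring (each doubly-bonded ring atom is sp² with one p-orbital electron; the boron has an empty p orbital), so the π system is cyclic and fully conjugated.
π-electron count: 4 × 2 = 8 from the double-bond units + 0 from the BH atom = 8.
8 is a 4n count (n = 2), so the planar conjugated ring is antiaromatic.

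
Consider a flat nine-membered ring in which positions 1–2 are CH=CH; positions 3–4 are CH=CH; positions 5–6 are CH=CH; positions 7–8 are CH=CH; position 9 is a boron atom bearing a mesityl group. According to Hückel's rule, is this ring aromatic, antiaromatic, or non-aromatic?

Antiaromatic

Check conjugation: every atom in a ring double bond is sp² and brings one electron to the p orbital; the boron has an empty p orbital — every position has a p orbital, so the cyclic π system is continuous.
Counting π electrons: 4 × 2 = 8 from the double-bond units + 0 from the B(mesityl) atom = 8.
8 = 4(2); a planar, fully conjugated 4n system is antiaromatic.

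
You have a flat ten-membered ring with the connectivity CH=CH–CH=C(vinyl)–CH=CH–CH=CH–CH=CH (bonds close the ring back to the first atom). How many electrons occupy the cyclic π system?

10

The p orbitals form a continuous loop: every atom in a ring double bond is sp² and brings one electron to the p orbital. The ring is fully conjugated.
π-electron count: 5 × 2 = 10 from the 5 double-bond units.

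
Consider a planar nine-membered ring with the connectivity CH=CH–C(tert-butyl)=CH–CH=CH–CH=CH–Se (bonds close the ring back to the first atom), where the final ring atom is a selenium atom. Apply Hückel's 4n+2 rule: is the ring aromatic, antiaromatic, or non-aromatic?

Aromatic

All ring atoms are sp² and supply a p orbital to the ring (every atom in a ring double bond is sp² and brings one electron to the p orbital; the selenium donates one lone pair from its p orbital); the conjugation is uninterrupted.
Counting π electrons: 4 × 2 = 8 from the double-bond units + 2 from the Se atom = 10.
10 = 4(2) + 2, which satisfies Hückel's 4n+2 rule.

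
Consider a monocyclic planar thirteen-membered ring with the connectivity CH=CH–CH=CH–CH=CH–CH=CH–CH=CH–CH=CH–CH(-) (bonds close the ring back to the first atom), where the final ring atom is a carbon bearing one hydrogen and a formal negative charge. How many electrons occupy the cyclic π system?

14

All ring atoms are sp² and supply a p orbital to the ring (every atom in a ring double bond is sp² and brings one electron to the p orbital; the carbanion's lone pair occupies the p orbital); the conjugation is uninterrupted.
Tallying contributions gives 6 × 2 = 12 from the double-bond units + 2 from the CH(-) atom = 14.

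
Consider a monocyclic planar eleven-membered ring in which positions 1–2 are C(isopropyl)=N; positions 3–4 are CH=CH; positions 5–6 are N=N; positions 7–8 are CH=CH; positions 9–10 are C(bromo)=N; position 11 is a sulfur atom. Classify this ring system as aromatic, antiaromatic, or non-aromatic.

Antiaromatic

Every ring atom contributes a p orbital perpendicular to the ring (the double-bond atoms are sp², each contributing one p electron; each =N– nitrogen is pyridine-type (lone pair in the sp² plane, one electron in the p orbital); the sulfur donates one lone pair from its p orbital), so the π system is cyclic and fully conjugated.
π-electron count: 5 × 2 = 10 from the double-bond units + 2 from the S atom = 12.
12 is a 4n count (n = 3), so the planar conjugated ring is antiaromatic.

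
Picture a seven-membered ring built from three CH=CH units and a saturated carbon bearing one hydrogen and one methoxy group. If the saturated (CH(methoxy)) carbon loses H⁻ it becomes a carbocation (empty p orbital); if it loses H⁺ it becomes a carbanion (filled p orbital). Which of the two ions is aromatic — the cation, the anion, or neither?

Both ions have a continuous loop of p orbitals — each ring atom is sp².
Cation: 3 × 2 + 0 = 6 π electrons → 4(1)+2, aromatic.
Anion: 3 × 2 + 2 = 8 π electrons → 4(2), antiaromatic.

The cation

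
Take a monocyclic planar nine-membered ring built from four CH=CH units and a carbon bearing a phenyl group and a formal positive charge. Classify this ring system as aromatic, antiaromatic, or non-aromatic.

Every ring atom contributes a p orbital perpendicular to the ring (each doubly-bonded ring atom is sp² with one p-orbital electron; the carbocation has an empty p orbital), so the π system is cyclic and fully conjugated.
Adding the contributions, 4 × 2 = 8 from the double-bond units + 0 from the C(phenyl)(+) atom = 8.
A 4n π count (8, n = 2) in a planar conjugated ring means antiaromatic.

Antiaromatic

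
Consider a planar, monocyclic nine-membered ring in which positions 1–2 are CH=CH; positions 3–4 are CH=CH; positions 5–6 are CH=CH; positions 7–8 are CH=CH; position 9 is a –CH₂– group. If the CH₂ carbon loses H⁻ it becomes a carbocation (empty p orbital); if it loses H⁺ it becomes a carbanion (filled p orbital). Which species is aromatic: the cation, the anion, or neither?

In either ion the ring is fully conjugated: every atom, including the new sp² carbon, supplies a p orbital.
Cation: 4 × 2 + 0 = 8 π electrons → 4(2), antiaromatic.
Anion: 4 × 2 + 2 = 10 π electrons → 4(2)+2, aromatic.

The anion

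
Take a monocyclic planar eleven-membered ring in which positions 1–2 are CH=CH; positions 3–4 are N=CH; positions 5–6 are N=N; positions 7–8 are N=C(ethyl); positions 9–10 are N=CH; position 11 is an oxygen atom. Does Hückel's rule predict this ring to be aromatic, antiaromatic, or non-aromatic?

The p orbitals form a continuous loop: the double-bond atoms are sp², each contributing one p electron; each =N– nitrogen is pyridine-type (lone pair in the sp² plane, one electron in the p orbital); the oxygen donates one lone pair from its p orbital. The ring is fully conjugated.
Adding the contributions, 5 × 2 = 10 from the double-bond units + 2 from the O atom = 12.
With 12 = 4·3 π electrons, Hückel's rule classifies the planar ring as antiaromatic.

Antiaromatic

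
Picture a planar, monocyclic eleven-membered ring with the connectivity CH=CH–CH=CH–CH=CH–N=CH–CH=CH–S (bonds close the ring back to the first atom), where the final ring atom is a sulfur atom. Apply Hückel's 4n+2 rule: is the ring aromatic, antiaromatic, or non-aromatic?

Every ring atom contributes a p orbital perpendicular to the ring (the double-bond atoms are sp², each contributing one p electron; the doubly-bonded nitrogens are pyridine-type — their lone pairs lie in the ring plane, leaving one electron in the p orbital; the sulfur donates one lone pair from its p orbital), so the π system is cyclic and fully conjugated.
Tallying contributions gives 5 × 2 = 10 from the double-bond units + 2 from the S atom = 12.
A 4n π count (12, n = 3) in a planar conjugated ring means antiaromatic.

Antiaromatic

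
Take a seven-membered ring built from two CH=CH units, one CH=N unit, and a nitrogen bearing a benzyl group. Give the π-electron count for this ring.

The p orbitals form a continuous loop: the double-bond atoms are sp², each contributing one p electron; each sp² =N– keeps its lone pair in-plane and puts one electron into the π system; the pyrrole-type nitrogen donates its lone pair from the p orbital. The ring is fully conjugated.
Counting π electrons: 3 × 2 = 6 from the double-bond units + 2 from the N(benzyl) atom = 8.

8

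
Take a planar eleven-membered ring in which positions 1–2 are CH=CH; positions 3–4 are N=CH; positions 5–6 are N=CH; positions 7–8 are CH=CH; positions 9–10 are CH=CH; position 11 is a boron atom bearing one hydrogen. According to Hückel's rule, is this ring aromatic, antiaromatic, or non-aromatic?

Aromatic

The p orbitals form a continuous loop: the double-bond atoms are sp², each contributing one p electron; each =N– nitrogen is pyridine-type (lone pair in the sp² plane, one electron in the p orbital); the boron has an empty p orbital. The ring is fully conjugated.
Adding the contributions, 5 × 2 = 10 from the double-bond units + 0 from the BH atom = 10.
10 = 4(2) + 2, which satisfies Hückel's 4n+2 rule.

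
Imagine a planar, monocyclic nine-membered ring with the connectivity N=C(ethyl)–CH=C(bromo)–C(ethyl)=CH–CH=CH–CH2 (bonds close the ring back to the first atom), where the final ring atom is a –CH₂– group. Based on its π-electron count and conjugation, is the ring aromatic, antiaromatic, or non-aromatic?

Non-aromatic

The CH2 carbon is saturated: the tetrahedral CH₂ carbon is sp³ and has no p orbital in the ring π system. Conjugation is not continuous around the ring.
A ring that is not fully conjugated cannot be aromatic or antiaromatic regardless of its π-electron count.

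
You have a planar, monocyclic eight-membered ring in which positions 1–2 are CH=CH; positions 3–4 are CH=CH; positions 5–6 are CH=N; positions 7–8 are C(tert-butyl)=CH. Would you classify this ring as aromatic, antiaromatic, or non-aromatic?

The p orbitals form a continuous loop: each doubly-bonded ring atom is sp² with one p-orbital electron; each sp² =N– keeps its lone pair in-plane and puts one electron into the π system. The ring is fully conjugated.
π-electron count: 4 × 2 = 8 from the 4 double-bond units.
8 = 4(2); a planar, fully conjugated 4n system is antiaromatic.

Antiaromatic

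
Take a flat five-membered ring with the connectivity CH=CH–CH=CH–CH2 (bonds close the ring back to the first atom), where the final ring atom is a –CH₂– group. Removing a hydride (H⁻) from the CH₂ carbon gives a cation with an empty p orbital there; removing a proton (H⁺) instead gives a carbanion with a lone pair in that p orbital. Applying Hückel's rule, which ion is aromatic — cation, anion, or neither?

Both ions have a continuous loop of p orbitals — each ring atom is sp².
Cation: 2 × 2 + 0 = 4 π electrons → 4(1), antiaromatic.
Anion: 2 × 2 + 2 = 6 π electrons → 4(1)+2, aromatic.

The anion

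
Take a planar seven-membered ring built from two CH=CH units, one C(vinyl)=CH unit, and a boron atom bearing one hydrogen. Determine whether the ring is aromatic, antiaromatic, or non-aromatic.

All ring atoms are sp² and supply a p orbital to the ring (every atom in a ring double bond is sp² and brings one electron to the p orbital; the boron has an empty p orbital); the conjugation is uninterrupted.
Tallying contributions gives 3 × 2 = 6 from the double-bond units + 0 from the BH atom = 6.
Since 6 = 4·1 + 2, the ring meets the 4n+2 criterion.

Aromatic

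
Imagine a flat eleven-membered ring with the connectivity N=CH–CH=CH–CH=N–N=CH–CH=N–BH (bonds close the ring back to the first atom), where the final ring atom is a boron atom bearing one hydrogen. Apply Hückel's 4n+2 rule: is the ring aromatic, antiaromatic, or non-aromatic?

The p orbitals form a continuous loop: every atom in a ring double bond is sp² and brings one electron to the p orbital; each =N– nitrogen is pyridine-type (lone pair in the sp² plane, one electron in the p orbital); the boron has an empty p orbital. The ring is fully conjugated.
π-electron count: 5 × 2 = 10 from the double-bond units + 0 from the BH atom = 10.
With 10 π electrons (n = 2), the Hückel 4n+2 condition holds.

Aromatic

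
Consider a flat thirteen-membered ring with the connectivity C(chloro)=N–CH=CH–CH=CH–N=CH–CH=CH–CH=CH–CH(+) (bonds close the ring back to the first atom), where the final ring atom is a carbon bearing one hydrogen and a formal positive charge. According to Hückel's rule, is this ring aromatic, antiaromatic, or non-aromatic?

Antiaromatic

The p orbitals form a continuous loop: the double-bond atoms are sp², each contributing one p electron; the doubly-bonded nitrogens are pyridine-type — their lone pairs lie in the ring plane, leaving one electron in the p orbital; the carbocation has an empty p orbital. The ring is fully conjugated.
Tallying contributions gives 6 × 2 = 12 from the double-bond units + 0 from the CH(+) atom = 12.
A 4n π count (12, n = 3) in a planar conjugated ring means antiaromatic.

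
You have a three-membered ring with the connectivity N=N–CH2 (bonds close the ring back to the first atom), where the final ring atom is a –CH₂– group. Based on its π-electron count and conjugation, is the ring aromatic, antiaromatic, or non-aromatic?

Because the tetrahedral CH₂ carbon is sp³ and has no p orbital in the ring π system at the CH2 position, the π system cannot extend all the way around the ring.
A ring that is not fully conjugated cannot be aromatic or antiaromatic regardless of its π-electron count.

Non-aromatic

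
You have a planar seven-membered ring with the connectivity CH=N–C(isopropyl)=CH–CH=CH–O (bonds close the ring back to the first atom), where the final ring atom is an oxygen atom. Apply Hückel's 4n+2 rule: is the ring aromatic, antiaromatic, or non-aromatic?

Antiaromatic

Check conjugation: each doubly-bonded ring atom is sp² with one p-orbital electron; the doubly-bonded nitrogens are pyridine-type — their lone pairs lie in the ring plane, leaving one electron in the p orbital; the oxygen donates one lone pair from its p orbital — every position has a p orbital, so the cyclic π system is continuous.
Adding the contributions, 3 × 2 = 6 from the double-bond units + 2 from the O atom = 8.
8 = 4(2); a planar, fully conjugated 4n system is antiaromatic.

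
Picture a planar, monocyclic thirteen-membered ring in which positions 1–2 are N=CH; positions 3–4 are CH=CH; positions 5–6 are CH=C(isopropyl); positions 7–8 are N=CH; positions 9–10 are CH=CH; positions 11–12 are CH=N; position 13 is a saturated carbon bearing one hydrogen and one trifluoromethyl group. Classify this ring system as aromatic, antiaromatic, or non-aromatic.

Non-aromatic

The CH(trifluoromethyl) position has four σ bonds — that saturated carbon is sp³ and has no p orbital in the ring π system — so the cyclic conjugation is interrupted.
Broken conjugation rules out both aromaticity and antiaromaticity.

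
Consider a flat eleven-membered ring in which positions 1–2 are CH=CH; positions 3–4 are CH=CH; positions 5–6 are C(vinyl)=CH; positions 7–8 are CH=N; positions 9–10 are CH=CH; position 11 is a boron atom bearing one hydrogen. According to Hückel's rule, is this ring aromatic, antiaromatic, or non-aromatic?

Aromatic

All ring atoms are sp² and supply a p orbital to the ring (the double-bond atoms are sp², each contributing one p electron; the doubly-bonded nitrogens are pyridine-type — their lone pairs lie in the ring plane, leaving one electron in the p orbital; the boron has an empty p orbital); the conjugation is uninterrupted.
Counting π electrons: 5 × 2 = 10 from the double-bond units + 0 from the BH atom = 10.
That gives a 4n+2 count (10, n = 2).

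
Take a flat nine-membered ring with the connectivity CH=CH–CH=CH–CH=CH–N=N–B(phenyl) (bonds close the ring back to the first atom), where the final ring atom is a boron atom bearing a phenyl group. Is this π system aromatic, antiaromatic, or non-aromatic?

All ring atoms are sp² and supply a p orbital to the ring (the double-bond atoms are sp², each contributing one p electron; each =N– nitrogen is pyridine-type (lone pair in the sp² plane, one electron in the p orbital); the boron has an empty p orbital); the conjugation is uninterrupted.
Adding the contributions, 4 × 2 = 8 from the double-bond units + 0 from the B(phenyl) atom = 8.
8 is a 4n count (n = 2), so the planar conjugated ring is antiaromatic.

Antiaromatic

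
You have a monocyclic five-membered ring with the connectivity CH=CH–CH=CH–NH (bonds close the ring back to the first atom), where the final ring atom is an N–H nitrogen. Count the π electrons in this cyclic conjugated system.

6

The p orbitals form a continuous loop: the double-bond atoms are sp², each contributing one p electron; the pyrrole-type nitrogen donates its lone pair from the p orbital. The ring is fully conjugated.
Counting π electrons: 2 × 2 = 4 from the double-bond units + 2 from the NH atom = 6.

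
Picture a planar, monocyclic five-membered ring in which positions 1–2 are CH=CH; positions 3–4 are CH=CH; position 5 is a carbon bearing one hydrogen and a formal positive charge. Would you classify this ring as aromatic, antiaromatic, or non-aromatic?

Antiaromatic

Check conjugation: the double-bond atoms are sp², each contributing one p electron; the carbocation has an empty p orbital — every position has a p orbital, so the cyclic π system is continuous.
Adding the contributions, 2 × 2 = 4 from the double-bond units + 0 from the CH(+) atom = 4.
A 4n π count (4, n = 1) in a planar conjugated ring means antiaromatic.
(The species described is the cyclopentadienyl cation.)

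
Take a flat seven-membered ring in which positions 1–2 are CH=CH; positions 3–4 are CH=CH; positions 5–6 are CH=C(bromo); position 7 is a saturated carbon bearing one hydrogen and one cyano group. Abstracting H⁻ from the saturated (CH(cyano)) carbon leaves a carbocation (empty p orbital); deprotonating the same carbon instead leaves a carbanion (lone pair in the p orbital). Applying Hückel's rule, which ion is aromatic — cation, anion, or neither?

In both ions every ring atom is sp² and contributes a p orbital, so both rings are fully conjugated.
Cation: 3 × 2 + 0 = 6 π electrons → 4(1)+2, aromatic.
Anion: 3 × 2 + 2 = 8 π electrons → 4(2), antiaromatic.

The cation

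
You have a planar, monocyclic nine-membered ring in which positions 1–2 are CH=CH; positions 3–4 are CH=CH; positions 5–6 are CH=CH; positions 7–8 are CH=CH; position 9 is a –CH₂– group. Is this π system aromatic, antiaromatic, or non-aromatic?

Non-aromatic

The CH2 position has four σ bonds — the tetrahedral CH₂ carbon is sp³ and has no p orbital in the ring π system — so the cyclic conjugation is interrupted.
Broken conjugation rules out both aromaticity and antiaromaticity.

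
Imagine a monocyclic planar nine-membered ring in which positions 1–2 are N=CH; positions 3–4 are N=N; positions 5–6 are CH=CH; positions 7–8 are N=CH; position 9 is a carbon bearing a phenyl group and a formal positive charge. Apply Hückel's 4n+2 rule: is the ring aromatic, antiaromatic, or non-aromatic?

Every ring atom contributes a p orbital perpendicular to the ring (each doubly-bonded ring atom is sp² with one p-orbital electron; each sp² =N– keeps its lone pair in-plane and puts one electron into the π system; the carbocation has an empty p orbital), so the π system is cyclic and fully conjugated.
Counting π electrons: 4 × 2 = 8 from the double-bond units + 0 from the C(phenyl)(+) atom = 8.
8 is a 4n count (n = 2), so the planar conjugated ring is antiaromatic.

Antiaromatic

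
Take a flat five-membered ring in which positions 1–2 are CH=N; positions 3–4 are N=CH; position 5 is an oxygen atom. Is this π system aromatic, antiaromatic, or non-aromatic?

Aromatic

Check conjugation: the double-bond atoms are sp², each contributing one p electron; each =N– nitrogen is pyridine-type (lone pair in the sp² plane, one electron in the p orbital); the oxygen donates one lone pair from its p orbital — every position has a p orbital, so the cyclic π system is continuous.
Counting π electrons: 2 × 2 = 4 from the double-bond units + 2 from the O atom = 6.
That gives a 4n+2 count (6, n = 1).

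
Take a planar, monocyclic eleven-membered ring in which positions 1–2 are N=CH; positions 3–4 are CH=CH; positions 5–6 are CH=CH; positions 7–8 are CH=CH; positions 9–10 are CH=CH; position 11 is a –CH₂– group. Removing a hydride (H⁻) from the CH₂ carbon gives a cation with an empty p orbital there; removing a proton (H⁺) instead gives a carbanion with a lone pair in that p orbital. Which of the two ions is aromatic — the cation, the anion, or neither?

In both ions every ring atom is sp² and contributes a p orbital, so both rings are fully conjugated.
Cation: 5 × 2 + 0 = 10 π electrons → 4(2)+2, aromatic.
Anion: 5 × 2 + 2 = 12 π electrons → 4(3), antiaromatic.

The cation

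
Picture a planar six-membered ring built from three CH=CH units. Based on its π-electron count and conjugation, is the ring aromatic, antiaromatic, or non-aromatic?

Aromatic

All ring atoms are sp² and supply a p orbital to the ring (each doubly-bonded ring atom is sp² with one p-orbital electron); the conjugation is uninterrupted.
Counting π electrons: 3 × 2 = 6 from the 3 double-bond units.
6 = 4(1) + 2, which satisfies Hückel's 4n+2 rule.
(The species described is benzene.)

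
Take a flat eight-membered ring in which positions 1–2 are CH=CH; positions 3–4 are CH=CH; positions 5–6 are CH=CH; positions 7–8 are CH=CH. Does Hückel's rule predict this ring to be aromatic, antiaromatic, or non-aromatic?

All ring atoms are sp² and supply a p orbital to the ring (every atom in a ring double bond is sp² and brings one electron to the p orbital); the conjugation is uninterrupted.
π-electron count: 4 × 2 = 8 from the 4 double-bond units.
A 4n π count (8, n = 2) in a planar conjugated ring means antiaromatic.
This is cyclooctatetraene.

Antiaromatic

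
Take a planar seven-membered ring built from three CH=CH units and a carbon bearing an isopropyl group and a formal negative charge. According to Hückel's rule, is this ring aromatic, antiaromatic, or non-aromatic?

Antiaromatic

Every ring atom contributes a p orbital perpendicular to the ring (the double-bond atoms are sp², each contributing one p electron; the carbanion's lone pair occupies the p orbital), so the π system is cyclic and fully conjugated.
Adding the contributions, 3 × 2 = 6 from the double-bond units + 2 from the C(isopropyl)(-) atom = 8.
A 4n π count (8, n = 2) in a planar conjugated ring means antiaromatic.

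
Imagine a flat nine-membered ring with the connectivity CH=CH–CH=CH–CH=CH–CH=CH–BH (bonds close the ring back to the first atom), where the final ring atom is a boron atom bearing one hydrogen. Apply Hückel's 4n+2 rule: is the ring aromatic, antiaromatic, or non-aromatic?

All ring atoms are sp² and supply a p orbital to the ring (every atom in a ring double bond is sp² and brings one electron to the p orbital; the boron has an empty p orbital); the conjugation is uninterrupted.
Tallying contributions gives 4 × 2 = 8 from the double-bond units + 0 from the BH atom = 8.
8 is a 4n count (n = 2), so the planar conjugated ring is antiaromatic.

Antiaromatic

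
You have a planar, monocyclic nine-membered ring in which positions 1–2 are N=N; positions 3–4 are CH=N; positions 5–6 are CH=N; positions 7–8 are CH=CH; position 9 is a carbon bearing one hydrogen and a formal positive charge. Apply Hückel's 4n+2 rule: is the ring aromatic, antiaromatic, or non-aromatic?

Every ring atom contributes a p orbital perpendicular to the ring (the double-bond atoms are sp², each contributing one p electron; the doubly-bonded nitrogens are pyridine-type — their lone pairs lie in the ring plane, leaving one electron in the p orbital; the carbocation has an empty p orbital), so the π system is cyclic and fully conjugated.
π-electron count: 4 × 2 = 8 from the double-bond units + 0 from the CH(+) atom = 8.
8 is a 4n count (n = 2), so the planar conjugated ring is antiaromatic.

Antiaromatic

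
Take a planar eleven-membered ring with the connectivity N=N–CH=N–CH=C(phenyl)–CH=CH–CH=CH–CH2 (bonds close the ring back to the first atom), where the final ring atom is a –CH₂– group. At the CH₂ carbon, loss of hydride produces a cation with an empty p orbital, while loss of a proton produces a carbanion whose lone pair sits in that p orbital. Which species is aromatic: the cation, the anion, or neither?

In either ion the ring is fully conjugated: every atom, including the new sp² carbon, supplies a p orbital.
Cation: 5 × 2 + 0 = 10 π electrons → 4(2)+2, aromatic.
Anion: 5 × 2 + 2 = 12 π electrons → 4(3), antiaromatic.

The cation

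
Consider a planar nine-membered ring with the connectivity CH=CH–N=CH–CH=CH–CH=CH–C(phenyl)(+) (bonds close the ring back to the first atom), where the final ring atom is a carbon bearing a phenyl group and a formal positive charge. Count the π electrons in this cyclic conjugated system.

8

Check conjugation: every atom in a ring double bond is sp² and brings one electron to the p orbital; the doubly-bonded nitrogens are pyridine-type — their lone pairs lie in the ring plane, leaving one electron in the p orbital; the carbocation has an empty p orbital — every position has a p orbital, so the cyclic π system is continuous.
Counting π electrons: 4 × 2 = 8 from the double-bond units + 0 from the C(phenyl)(+) atom = 8.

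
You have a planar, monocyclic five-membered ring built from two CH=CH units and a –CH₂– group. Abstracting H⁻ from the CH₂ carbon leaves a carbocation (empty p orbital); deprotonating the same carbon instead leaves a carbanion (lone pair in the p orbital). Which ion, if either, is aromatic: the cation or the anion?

The anion

In either ion the ring is fully conjugated: every atom, including the new sp² carbon, supplies a p orbital.
Cation: 2 × 2 + 0 = 4 π electrons → 4(1), antiaromatic.
Anion: 2 × 2 + 2 = 6 π electrons → 4(1)+2, aromatic.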